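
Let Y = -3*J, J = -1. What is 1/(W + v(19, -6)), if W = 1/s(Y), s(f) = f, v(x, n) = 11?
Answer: 3/34 ≈ 0.088235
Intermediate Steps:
Y = 3 (Y = -3*(-1) = 3)
W = ⅓ (W = 1/3 = ⅓ ≈ 0.33333)
1/(W + v(19, -6)) = 1/(⅓ + 11) = 1/(34/3) = 3/34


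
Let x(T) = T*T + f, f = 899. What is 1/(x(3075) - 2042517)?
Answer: 1/7414007 ≈ 1.3488e-7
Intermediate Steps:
x(T) = 899 + T² (x(T) = T*T + 899 = T² + 899 = 899 + T²)
1/(x(3075) - 2042517) = 1/((899 + 3075²) - 2042517) = 1/((899 + 9455625) - 2042517) = 1/(9456524 - 2042517) = 1/7414007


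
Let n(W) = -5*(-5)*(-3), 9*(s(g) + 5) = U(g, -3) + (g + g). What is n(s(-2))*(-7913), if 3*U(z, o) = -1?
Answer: 593475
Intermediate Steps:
U(z, o) = -⅓ (U(z, o) = (⅓)*(-1) = -⅓)
s(g) = -136/27 + 2*g/9 (s(g) = -5 + (-⅓ + (g + g))/9 = -5 + (-⅓ + 2*g)/9 = -5 + (-1/27 + 2*g/9) = -136/27 + 2*g/9)
n(W) = -75 (n(W) = 25*(-3) = -75)
n(s(-2))*(-7913) = -75*(-7913) = 593475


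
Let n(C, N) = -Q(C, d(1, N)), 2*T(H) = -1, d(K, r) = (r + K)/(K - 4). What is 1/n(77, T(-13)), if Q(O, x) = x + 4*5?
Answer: -6/119 ≈ -0.050420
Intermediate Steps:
d(K, r) = (K + r)/(-4 + K)
Q(O, x) = 20 + x (Q(O, x) = x + 20 = 20 + x)
T(H) = -1/2 (T(H) = (1/2)*(-1) = -1/2)
n(C, N) = -59/3 + N/3 (n(C, N) = -(20 + (1 + N)/(-4 + 1)) = -(20 + (1 + N)/(-3)) = -(20 - (1 + N)/3) = -(20 + (-1/3 - N/3)) = -(59/3 - N/3) = -59/3 + N/3)
1/n(77, T(-13)) = 1/(-59/3 + (1/3)*(-1/2)) = 1/(-59/3 - 1/6) = 1/(-119/6) = -6/119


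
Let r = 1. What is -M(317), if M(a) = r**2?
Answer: -1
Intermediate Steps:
M(a) = 1 (M(a) = 1**2 = 1)
-M(317) = -1*1 = -1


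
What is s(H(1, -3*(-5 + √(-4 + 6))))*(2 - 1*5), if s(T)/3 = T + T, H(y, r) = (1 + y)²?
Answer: -72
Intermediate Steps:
s(T) = 6*T (s(T) = 3*(T + T) = 3*(2*T) = 6*T)
s(H(1, -3*(-5 + √(-4 + 6))))*(2 - 1*5) = (6*(1 + 1)²)*(2 - 1*5) = (6*2²)*(2 - 5) = (6*4)*(-3) = 24*(-3) = -72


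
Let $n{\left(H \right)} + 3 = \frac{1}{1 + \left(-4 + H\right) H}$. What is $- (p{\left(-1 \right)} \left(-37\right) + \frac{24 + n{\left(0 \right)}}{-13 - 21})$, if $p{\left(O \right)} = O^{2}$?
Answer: $\frac{640}{17} \approx 37.647$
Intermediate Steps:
$n{\left(H \right)} = -3 + \frac{1}{1 + H \left(-4 + H\right)}$ ($n{\left(H \right)} = -3 + \frac{1}{1 + \left(-4 + H\right) H} = -3 + \frac{1}{1 + H \left(-4 + H\right)}$)
$- (p{\left(-1 \right)} \left(-37\right) + \frac{24 + n{\left(0 \right)}}{-13 - 21}) = - (\left(-1\right)^{2} \left(-37\right) + \frac{24 + \frac{-2 - 3 \cdot 0^{2} + 12 \cdot 0}{1 + 0^{2} - 0}}{-13 - 21}) = - (1 \left(-37\right) + \frac{24 + \frac{-2 - 0 + 0}{1 + 0 + 0}}{-34}) = - (-37 + \left(24 + \frac{-2 + 0 + 0}{1}\right) \left(- \frac{1}{34}\right)) = - (-37 + \left(24 + 1 \left(-2\right)\right) \left(- \frac{1}{34}\right)) = - (-37 + \left(24 - 2\right) \left(- \frac{1}{34}\right)) = - (-37 + 22 \left(- \frac{1}{34}\right)) = - (-37 - \frac{11}{17}) = \left(-1\right) \left(- \frac{640}{17}\right) = \frac{640}{17}$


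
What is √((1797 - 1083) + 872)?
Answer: √1586 ≈ 39.825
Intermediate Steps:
√((1797 - 1083) + 872) = √(714 + 872) = √1586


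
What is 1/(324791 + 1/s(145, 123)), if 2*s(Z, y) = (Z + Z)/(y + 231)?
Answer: 145/47095049 ≈ 3.0789e-6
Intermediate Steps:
s(Z, y) = Z/(231 + y) (s(Z, y) = ((Z + Z)/(y + 231))/2 = ((2*Z)/(231 + y))/2 = (2*Z/(231 + y))/2 = Z/(231 + y))
1/(324791 + 1/s(145, 123)) = 1/(324791 + 1/(145/(231 + 123))) = 1/(324791 + 1/(145/354)) = 1/(324791 + 354/145) = 1/(47095049/145) = 145/47095049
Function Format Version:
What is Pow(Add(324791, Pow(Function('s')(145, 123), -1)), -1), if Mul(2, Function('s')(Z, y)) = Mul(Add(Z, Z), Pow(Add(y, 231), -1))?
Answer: Rational(145, 47095049) ≈ 3.0789e-6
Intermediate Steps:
Function('s')(Z, y) = Mul(Z, Pow(Add(231, y), -1)) (Function('s')(Z, y) = Mul(Rational(1, 2), Mul(Add(Z, Z), Pow(Add(y, 231), -1))) = Mul(Rational(1, 2), Mul(Mul(2, Z), Pow(Add(231, y), -1))) = Mul(Rational(1, 2), Mul(2, Z, Pow(Add(231, y), -1))) = Mul(Z, Pow(Add(231, y), -1)))
Pow(Add(324791, Pow(Function('s')(145, 123), -1)), -1) = Pow(Add(324791, Pow(Mul(145, Pow(Add(231, 123), -1)), -1)), -1) = Pow(Add(324791, Pow(Mul(145, Pow(354, -1)), -1)), -1) = Pow(Add(324791, Pow(Mul(145, Rational(1, 354)), -1)), -1) = Pow(Add(324791, Pow(Rational(145, 354), -1)), -1) = Pow(Add(324791, Rational(354, 145)), -1) = Pow(Rational(47095049, 145), -1) = Rational(145, 47095049)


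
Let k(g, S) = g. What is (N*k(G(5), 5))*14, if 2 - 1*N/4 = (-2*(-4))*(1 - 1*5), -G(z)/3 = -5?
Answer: 28560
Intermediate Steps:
G(z) = 15 (G(z) = -3*(-5) = 15)
N = 136 (N = 8 - 4*(-2*(-4))*(1 - 1*5) = 8 - 32*(1 - 5) = 8 - 32*(-4) = 8 - 4*(-32) = 8 + 128 = 136)
(N*k(G(5), 5))*14 = (136*15)*14 = 2040*14 = 28560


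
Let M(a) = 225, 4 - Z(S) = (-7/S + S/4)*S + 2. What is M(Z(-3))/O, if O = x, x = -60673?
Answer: -225/60673 ≈ -0.0037084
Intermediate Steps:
Z(S) = 2 - S*(-7/S + S/4) (Z(S) = 4 - ((-7/S + S/4)*S + 2) = 4 - (S*(-7/S + S/4) + 2) = 4 - (2 + S*(-7/S + S/4)) = 4 + (-2 - S*(-7/S + S/4)) = 2 - S*(-7/S + S/4))
O = -60673
M(Z(-3))/O = 225/(-60673) = 225*(-1/60673) = -225/60673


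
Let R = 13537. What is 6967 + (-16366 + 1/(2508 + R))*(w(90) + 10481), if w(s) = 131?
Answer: -2786519495513/16045 ≈ -1.7367e+8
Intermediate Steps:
6967 + (-16366 + 1/(2508 + R))*(w(90) + 10481) = 6967 + (-16366 + 1/(2508 + 13537))*(131 + 10481) = 6967 + (-16366 + 1/16045)*10612 = 6967 - 262592469/16045*10612 = 6967 - 2786631281028/16045 = -2786519495513/16045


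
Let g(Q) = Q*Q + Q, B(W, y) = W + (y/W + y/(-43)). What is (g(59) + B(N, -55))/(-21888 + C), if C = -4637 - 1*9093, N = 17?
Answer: -2598737/26036758 ≈ -0.099810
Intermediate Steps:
B(W, y) = W - y/43 + y/W (B(W, y) = W + (y/W + y*(-1/43)) = W + (y/W - y/43) = W + (-y/43 + y/W) = W - y/43 + y/W)
C = -13730 (C = -4637 - 9093 = -13730)
g(Q) = Q + Q² (g(Q) = Q² + Q = Q + Q²)
(g(59) + B(N, -55))/(-21888 + C) = (59*(1 + 59) + (17 - 1/43*(-55) - 55/17))/(-21888 - 13730) = (59*60 + (17 + 55/43 - 55*1/17))/(-35618) = (3540 + (17 + 55/43 - 55/17))*(-1/35618) = (3540 + 10997/731)*(-1/35618) = (2598737/731)*(-1/35618) = -2598737/26036758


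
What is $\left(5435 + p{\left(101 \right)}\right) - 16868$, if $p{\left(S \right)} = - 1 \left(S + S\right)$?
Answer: $-11635$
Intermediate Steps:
$p{\left(S \right)} = - 2 S$ ($p{\left(S \right)} = - 1 \cdot 2 S = - 2 S$)
$\left(5435 + p{\left(101 \right)}\right) - 16868 = \left(5435 - 202\right) - 16868 = 5233 - 16868 = -11635$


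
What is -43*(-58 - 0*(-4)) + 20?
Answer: 2514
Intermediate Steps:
-43*(-58 - 0*(-4)) + 20 = -43*(-58 - 1*0) + 20 = -43*(-58 + 0) + 20 = -43*(-58) + 20 = 2494 + 20 = 2514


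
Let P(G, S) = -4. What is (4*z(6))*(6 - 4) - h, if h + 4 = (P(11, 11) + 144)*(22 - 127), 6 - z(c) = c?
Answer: 14704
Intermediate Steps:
z(c) = 6 - c
h = -14704 (h = -4 + (-4 + 144)*(22 - 127) = -4 + 140*(-105) = -4 - 14700 = -14704)
(4*z(6))*(6 - 4) - h = (4*(6 - 1*6))*(6 - 4) - 1*(-14704) = (4*(6 - 6))*2 + 14704 = (4*0)*2 + 14704 = 0*2 + 14704 = 0 + 14704 = 14704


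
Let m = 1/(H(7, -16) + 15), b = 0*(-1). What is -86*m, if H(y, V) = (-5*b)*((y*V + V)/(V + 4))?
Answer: -86/15 ≈ -5.7333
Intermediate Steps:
b = 0
H(y, V) = 0 (H(y, V) = (-5*0)*((y*V + V)/(V + 4)) = 0*((V*y + V)/(4 + V)) = 0*((V + V*y)/(4 + V)) = 0)
m = 1/15 (m = 1/(0 + 15) = 1/15 ≈ 0.066667)
-86*m = -86*1/15 = -86/15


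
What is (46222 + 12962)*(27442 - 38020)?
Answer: -626048352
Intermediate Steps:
(46222 + 12962)*(27442 - 38020) = 59184*(-10578) = -626048352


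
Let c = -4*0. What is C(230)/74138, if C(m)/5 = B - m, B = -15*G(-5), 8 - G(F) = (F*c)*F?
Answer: -875/37069 ≈ -0.023605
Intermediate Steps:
c = 0
G(F) = 8 (G(F) = 8 - F*0*F = 8 - 0*F = 8 - 1*0 = 8 + 0 = 8)
B = -120 (B = -15*8 = -120)
C(m) = -600 - 5*m (C(m) = 5*(-120 - m) = -600 - 5*m)
C(230)/74138 = (-600 - 5*230)/74138 = (-600 - 1150)*(1/74138) = -1750*1/74138 = -875/37069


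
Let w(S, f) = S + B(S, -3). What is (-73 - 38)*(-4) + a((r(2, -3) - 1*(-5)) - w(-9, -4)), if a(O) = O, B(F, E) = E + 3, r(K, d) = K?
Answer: 460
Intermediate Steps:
B(F, E) = 3 + E
w(S, f) = S (w(S, f) = S + (3 - 3) = S + 0 = S)
(-73 - 38)*(-4) + a((r(2, -3) - 1*(-5)) - w(-9, -4)) = (-73 - 38)*(-4) + ((2 - 1*(-5)) - 1*(-9)) = -111*(-4) + ((2 + 5) + 9) = 444 + (7 + 9) = 444 + 16 = 460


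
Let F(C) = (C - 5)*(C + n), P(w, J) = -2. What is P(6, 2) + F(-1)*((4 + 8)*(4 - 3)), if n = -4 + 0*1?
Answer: 358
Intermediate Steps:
n = -4 (n = -4 + 0 = -4)
F(C) = (-5 + C)*(-4 + C) (F(C) = (C - 5)*(C - 4) = (-5 + C)*(-4 + C))
P(6, 2) + F(-1)*((4 + 8)*(4 - 3)) = -2 + (20 + (-1)² - 9*(-1))*((4 + 8)*(4 - 3)) = -2 + (20 + 1 + 9)*(12*1) = -2 + 30*12 = -2 + 360 = 358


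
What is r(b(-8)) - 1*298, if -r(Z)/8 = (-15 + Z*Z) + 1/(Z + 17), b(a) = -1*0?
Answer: -3034/17 ≈ -178.47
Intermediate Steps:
b(a) = 0
r(Z) = 120 - 8*Z² - 8/(17 + Z) (r(Z) = -8*((-15 + Z*Z) + 1/(Z + 17)) = -8*((-15 + Z²) + 1/(17 + Z)) = -8*(-15 + Z² + 1/(17 + Z)) = 120 - 8*Z² - 8/(17 + Z))
r(b(-8)) - 1*298 = 8*(254 - 1*0³ - 17*0² + 15*0)/(17 + 0) - 1*298 = 8*(254 - 1*0 - 17*0 + 0)/17 - 298 = 8*(1/17)*(254 + 0 + 0 + 0) - 298 = 8*(1/17)*254 - 298 = 2032/17 - 298 = -3034/17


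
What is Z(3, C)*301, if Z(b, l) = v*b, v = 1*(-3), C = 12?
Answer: -2709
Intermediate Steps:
v = -3
Z(b, l) = -3*b
Z(3, C)*301 = -3*3*301 = -9*301 = -2709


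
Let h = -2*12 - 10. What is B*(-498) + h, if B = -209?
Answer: 104048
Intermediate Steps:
h = -34 (h = -24 - 10 = -34)
B*(-498) + h = -209*(-498) - 34 = 104082 - 34 = 104048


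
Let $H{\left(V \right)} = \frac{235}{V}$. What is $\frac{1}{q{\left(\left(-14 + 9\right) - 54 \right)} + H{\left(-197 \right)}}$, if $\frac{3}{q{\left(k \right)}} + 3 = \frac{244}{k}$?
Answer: $- \frac{82937}{133804} \approx -0.61984$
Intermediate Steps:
$q{\left(k \right)} = \frac{3}{-3 + \frac{244}{k}}$
$\frac{1}{q{\left(\left(-14 + 9\right) - 54 \right)} + H{\left(-197 \right)}} = \frac{1}{- \frac{3 \left(\left(-14 + 9\right) - 54\right)}{-244 + 3 \left(\left(-14 + 9\right) - 54\right)} + \frac{235}{-197}} = \frac{1}{- \frac{3 \left(-5 - 54\right)}{-244 + 3 \left(-5 - 54\right)} + 235 \left(- \frac{1}{197}\right)} = \frac{1}{\left(-3\right) \left(-59\right) \frac{1}{-244 + 3 \left(-59\right)} - \frac{235}{197}} = \frac{1}{\left(-3\right) \left(-59\right) \frac{1}{-244 - 177} - \frac{235}{197}} = \frac{1}{\left(-3\right) \left(-59\right) \frac{1}{-421} - \frac{235}{197}} = \frac{1}{\left(-3\right) \left(-59\right) \left(- \frac{1}{421}\right) - \frac{235}{197}} = \frac{1}{- \frac{177}{421} - \frac{235}{197}} = \frac{1}{- \frac{133804}{82937}} = - \frac{82937}{133804}$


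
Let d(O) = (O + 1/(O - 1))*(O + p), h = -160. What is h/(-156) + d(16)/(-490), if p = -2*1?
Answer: 1289/2275 ≈ 0.56659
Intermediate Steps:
p = -2
d(O) = (-2 + O)*(O + 1/(-1 + O)) (d(O) = (O + 1/(O - 1))*(O - 2) = (O + 1/(-1 + O))*(-2 + O) = (-2 + O)*(O + 1/(-1 + O)))
h/(-156) + d(16)/(-490) = -160/(-156) + ((-2 + 16**3 - 3*16**2 + 3*16)/(-1 + 16))/(-490) = -160*(-1/156) + ((-2 + 4096 - 3*256 + 48)/15)*(-1/490) = 40/39 + ((-2 + 4096 - 768 + 48)/15)*(-1/490) = 40/39 + ((1/15)*3374)*(-1/490) = 40/39 + (3374/15)*(-1/490) = 40/39 - 241/525 = 1289/2275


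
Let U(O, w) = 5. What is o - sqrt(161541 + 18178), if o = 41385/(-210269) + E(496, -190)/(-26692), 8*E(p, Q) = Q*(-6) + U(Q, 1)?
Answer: -9077945365/44900001184 - sqrt(179719) ≈ -424.13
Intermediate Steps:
E(p, Q) = 5/8 - 3*Q/4 (E(p, Q) = (Q*(-6) + 5)/8 = (-6*Q + 5)/8 = (5 - 6*Q)/8 = 5/8 - 3*Q/4)
o = -9077945365/44900001184 (o = 41385/(-210269) + (5/8 - 3/4*(-190))/(-26692) = 41385*(-1/210269) + (5/8 + 285/2)*(-1/26692) = -41385/210269 + (1145/8)*(-1/26692) = -41385/210269 - 1145/213536 = -9077945365/44900001184 ≈ -0.20218)
o - sqrt(161541 + 18178) = -9077945365/44900001184 - sqrt(161541 + 18178) = -9077945365/44900001184 - sqrt(179719)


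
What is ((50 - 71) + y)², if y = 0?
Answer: 441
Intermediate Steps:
((50 - 71) + y)² = ((50 - 71) + 0)² = (-21 + 0)² = (-21)² = 441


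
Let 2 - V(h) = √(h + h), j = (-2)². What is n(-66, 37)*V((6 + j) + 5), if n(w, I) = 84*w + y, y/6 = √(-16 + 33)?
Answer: -6*(2 - √30)*(924 - √17) ≈ 19192.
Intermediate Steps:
y = 6*√17 (y = 6*√(-16 + 33) = 6*√17 ≈ 24.739)
j = 4
n(w, I) = 6*√17 + 84*w (n(w, I) = 84*w + 6*√17 = 6*√17 + 84*w)
V(h) = 2 - √2*√h (V(h) = 2 - √(h + h) = 2 - √(2*h) = 2 - √2*√h)
n(-66, 37)*V((6 + j) + 5) = (6*√17 + 84*(-66))*(2 - √2*√((6 + 4) + 5)) = (6*√17 - 5544)*(2 - √2*√(10 + 5)) = (-5544 + 6*√17)*(2 - √2*√15) = (-5544 + 6*√17)*(2 - √30)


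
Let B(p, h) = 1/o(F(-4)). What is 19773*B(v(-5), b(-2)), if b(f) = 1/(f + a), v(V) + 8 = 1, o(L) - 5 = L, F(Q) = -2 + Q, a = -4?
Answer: -19773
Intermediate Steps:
o(L) = 5 + L
v(V) = -7 (v(V) = -8 + 1 = -7)
b(f) = 1/(-4 + f) (b(f) = 1/(f - 4) = 1/(-4 + f))
B(p, h) = -1 (B(p, h) = 1/(5 + (-2 - 4)) = 1/(5 - 6) = 1/(-1) = -1)
19773*B(v(-5), b(-2)) = 19773*(-1) = -19773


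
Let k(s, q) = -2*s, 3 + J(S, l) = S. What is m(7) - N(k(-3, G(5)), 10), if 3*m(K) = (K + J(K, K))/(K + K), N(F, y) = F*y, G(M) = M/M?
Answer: -2509/42 ≈ -59.738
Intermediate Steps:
J(S, l) = -3 + S
G(M) = 1
m(K) = (-3 + 2*K)/(6*K) (m(K) = ((K + (-3 + K))/(K + K))/3 = ((-3 + 2*K)/((2*K)))/3 = ((-3 + 2*K)*(1/(2*K)))/3 = ((-3 + 2*K)/(2*K))/3 = (-3 + 2*K)/(6*K))
m(7) - N(k(-3, G(5)), 10) = (⅙)*(-3 + 2*7)/7 - (-2*(-3))*10 = (⅙)*(⅐)*(-3 + 14) - 6*10 = (⅙)*(⅐)*11 - 1*60 = 11/42 - 60 = -2509/42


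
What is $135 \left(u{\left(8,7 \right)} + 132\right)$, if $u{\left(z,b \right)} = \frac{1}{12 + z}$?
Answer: $\frac{71307}{4} \approx 17827.0$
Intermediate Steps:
$135 \left(u{\left(8,7 \right)} + 132\right) = 135 \left(\frac{1}{12 + 8} + 132\right) = 135 \left(\frac{1}{20} + 132\right) = 135 \cdot \frac{2641}{20} = \frac{71307}{4}$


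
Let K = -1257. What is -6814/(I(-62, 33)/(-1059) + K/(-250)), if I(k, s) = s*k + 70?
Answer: -1804006500/1825163 ≈ -988.41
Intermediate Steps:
I(k, s) = 70 + k*s (I(k, s) = k*s + 70 = 70 + k*s)
-6814/(I(-62, 33)/(-1059) + K/(-250)) = -6814/((70 - 62*33)/(-1059) - 1257/(-250)) = -6814/((70 - 2046)*(-1/1059) - 1257*(-1/250)) = -6814/(-1976*(-1/1059) + 1257/250) = -6814/(1976/1059 + 1257/250) = -6814/1825163/264750 = -6814*264750/1825163 = -1804006500/1825163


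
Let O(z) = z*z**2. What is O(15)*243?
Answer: 820125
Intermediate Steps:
O(z) = z**3
O(15)*243 = 15**3*243 = 3375*243 = 820125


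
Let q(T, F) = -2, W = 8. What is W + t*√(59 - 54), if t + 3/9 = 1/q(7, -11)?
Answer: 8 - 5*√5/6 ≈ 6.1366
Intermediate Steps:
t = -⅚ (t = -⅓ + 1/(-2) = -⅓ - ½ = -⅚ ≈ -0.83333)
W + t*√(59 - 54) = 8 - 5*√(59 - 54)/6 = 8 - 5*√5/6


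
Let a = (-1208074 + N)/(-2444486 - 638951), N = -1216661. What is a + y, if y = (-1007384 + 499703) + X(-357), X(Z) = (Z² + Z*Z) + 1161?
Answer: -775858160079/3083437 ≈ -2.5162e+5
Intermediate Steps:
X(Z) = 1161 + 2*Z² (X(Z) = (Z² + Z²) + 1161 = 2*Z² + 1161 = 1161 + 2*Z²)
a = 2424735/3083437 (a = (-1208074 - 1216661)/(-2444486 - 638951) = -2424735/(-3083437) = -2424735*(-1/3083437) = 2424735/3083437 ≈ 0.78637)
y = -251622 (y = (-1007384 + 499703) + (1161 + 2*(-357)²) = -507681 + (1161 + 2*127449) = -507681 + (1161 + 254898) = -507681 + 256059 = -251622)
a + y = 2424735/3083437 - 251622 = -775858160079/3083437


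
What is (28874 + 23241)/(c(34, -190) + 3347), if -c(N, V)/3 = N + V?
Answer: 1489/109 ≈ 13.661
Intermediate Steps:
c(N, V) = -3*N - 3*V (c(N, V) = -3*(N + V) = -3*N - 3*V)
(28874 + 23241)/(c(34, -190) + 3347) = (28874 + 23241)/((-3*34 - 3*(-190)) + 3347) = 52115/((-102 + 570) + 3347) = 52115/(468 + 3347) = 52115/3815 = 52115*(1/3815) = 1489/109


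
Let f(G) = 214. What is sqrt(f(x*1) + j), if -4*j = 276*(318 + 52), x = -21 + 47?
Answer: 2*I*sqrt(6329) ≈ 159.11*I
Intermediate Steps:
x = 26
j = -25530 (j = -69*(318 + 52) = -69*370 = -1/4*102120 = -25530)
sqrt(f(x*1) + j) = sqrt(214 - 25530) = sqrt(-25316) = 2*I*sqrt(6329)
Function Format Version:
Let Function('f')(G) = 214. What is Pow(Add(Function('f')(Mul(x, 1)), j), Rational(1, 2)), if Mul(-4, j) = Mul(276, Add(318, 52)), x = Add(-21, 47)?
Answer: Mul(2, I, Pow(6329, Rational(1, 2))) ≈ Mul(159.11, I)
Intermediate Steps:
x = 26
j = -25530 (j = Mul(Rational(-1, 4), Mul(276, Add(318, 52))) = Mul(Rational(-1, 4), Mul(276, 370)) = Mul(Rational(-1, 4), 102120) = -25530)
Pow(Add(Function('f')(Mul(x, 1)), j), Rational(1, 2)) = Pow(Add(214, -25530), Rational(1, 2)) = Pow(-25316, Rational(1, 2)) = Mul(2, I, Pow(6329, Rational(1, 2)))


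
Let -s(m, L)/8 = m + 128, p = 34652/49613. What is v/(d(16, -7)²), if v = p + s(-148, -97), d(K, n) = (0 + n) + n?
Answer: 1993183/2431037 ≈ 0.81989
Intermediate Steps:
p = 34652/49613 (p = 34652*(1/49613) = 34652/49613 ≈ 0.69845)
d(K, n) = 2*n (d(K, n) = n + n = 2*n)
s(m, L) = -1024 - 8*m (s(m, L) = -8*(m + 128) = -8*(128 + m) = -1024 - 8*m)
v = 7972732/49613 (v = 34652/49613 + (-1024 - 8*(-148)) = 34652/49613 + (-1024 + 1184) = 34652/49613 + 160 = 7972732/49613 ≈ 160.70)
v/(d(16, -7)²) = 7972732/(49613*((2*(-7))²)) = 7972732/(49613*((-14)²)) = (7972732/49613)/196 = (7972732/49613)*(1/196) = 1993183/2431037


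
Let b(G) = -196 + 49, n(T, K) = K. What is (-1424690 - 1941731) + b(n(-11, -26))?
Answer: -3366568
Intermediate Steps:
b(G) = -147
(-1424690 - 1941731) + b(n(-11, -26)) = (-1424690 - 1941731) - 147 = -3366421 - 147 = -3366568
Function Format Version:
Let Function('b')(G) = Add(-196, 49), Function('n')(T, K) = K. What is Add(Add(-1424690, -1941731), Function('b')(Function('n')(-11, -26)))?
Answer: -3366568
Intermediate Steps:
Function('b')(G) = -147
Add(Add(-1424690, -1941731), Function('b')(Function('n')(-11, -26))) = Add(Add(-1424690, -1941731), -147) = Add(-3366421, -147) = -3366568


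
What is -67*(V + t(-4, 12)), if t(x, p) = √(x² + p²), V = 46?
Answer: -3082 - 268*√10 ≈ -3929.5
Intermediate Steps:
t(x, p) = √(p² + x²)
-67*(V + t(-4, 12)) = -67*(46 + √(12² + (-4)²)) = -67*(46 + √(144 + 16)) = -67*(46 + √160) = -67*(46 + 4*√10) = -3082 - 268*√10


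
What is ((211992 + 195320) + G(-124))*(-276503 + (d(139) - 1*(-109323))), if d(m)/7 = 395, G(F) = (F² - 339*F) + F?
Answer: -76387209000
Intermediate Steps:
G(F) = F² - 338*F
d(m) = 2765 (d(m) = 7*395 = 2765)
((211992 + 195320) + G(-124))*(-276503 + (d(139) - 1*(-109323))) = ((211992 + 195320) - 124*(-338 - 124))*(-276503 + (2765 - 1*(-109323))) = (407312 - 124*(-462))*(-276503 + (2765 + 109323)) = (407312 + 57288)*(-276503 + 112088) = 464600*(-164415) = -76387209000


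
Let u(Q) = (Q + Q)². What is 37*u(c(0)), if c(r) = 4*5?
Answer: 59200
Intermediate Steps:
c(r) = 20
u(Q) = 4*Q² (u(Q) = (2*Q)² = 4*Q²)
37*u(c(0)) = 37*(4*20²) = 37*(4*400) = 37*1600 = 59200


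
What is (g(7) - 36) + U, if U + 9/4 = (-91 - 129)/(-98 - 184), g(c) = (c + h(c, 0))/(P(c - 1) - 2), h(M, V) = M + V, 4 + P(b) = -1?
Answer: -22261/564 ≈ -39.470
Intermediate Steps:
P(b) = -5 (P(b) = -4 - 1 = -5)
g(c) = -2*c/7 (g(c) = (c + (c + 0))/(-5 - 2) = (c + c)/(-7) = (2*c)*(-1/7) = -2*c/7)
U = -829/564 (U = -9/4 + (-91 - 129)/(-98 - 184) = -9/4 - 220/(-282) = -9/4 - 220*(-1/282) = -9/4 + 110/141 = -829/564 ≈ -1.4699)
(g(7) - 36) + U = (-2/7*7 - 36) - 829/564 = (-2 - 36) - 829/564 = -38 - 829/564 = -22261/564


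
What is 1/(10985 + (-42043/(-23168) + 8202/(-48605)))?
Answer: 1126080640/12371849306479 ≈ 9.1020e-5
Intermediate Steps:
1/(10985 + (-42043/(-23168) + 8202/(-48605))) = 1/(10985 + (-42043*(-1/23168) + 8202*(-1/48605))) = 1/(10985 + (42043/23168 - 8202/48605)) = 1/(10985 + 1853476079/1126080640) = 1/(12371849306479/1126080640) = 1126080640/12371849306479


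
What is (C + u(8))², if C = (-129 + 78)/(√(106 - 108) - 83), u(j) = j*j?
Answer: 22028198983/5276209 + 5046246*I*√2/5276209 ≈ 4175.0 + 1.3526*I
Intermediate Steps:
u(j) = j²
C = -51/(-83 + I*√2) (C = -51/(√(-2) - 83) = -51/(I*√2 - 83) = -51/(-83 + I*√2) ≈ 0.61428 + 0.010467*I)
(C + u(8))² = ((1411/2297 + 17*I*√2/2297) + 8²)² = ((1411/2297 + 17*I*√2/2297) + 64)² = (148419/2297 + 17*I*√2/2297)²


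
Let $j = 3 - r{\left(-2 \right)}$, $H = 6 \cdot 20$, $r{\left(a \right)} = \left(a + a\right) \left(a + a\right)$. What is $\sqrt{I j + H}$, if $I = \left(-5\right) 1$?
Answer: $\sqrt{185} \approx 13.601$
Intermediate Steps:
$r{\left(a \right)} = 4 a^{2}$ ($r{\left(a \right)} = 2 a 2 a = 4 a^{2}$)
$H = 120$
$I = -5$
$j = -13$ ($j = 3 - 4 \left(-2\right)^{2} = 3 - 4 \cdot 4 = 3 - 16 = -13$)
$\sqrt{I j + H} = \sqrt{\left(-5\right) \left(-13\right) + 120} = \sqrt{65 + 120} = \sqrt{185}$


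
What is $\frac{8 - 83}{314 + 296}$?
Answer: $- \frac{15}{122} \approx -0.12295$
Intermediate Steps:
$\frac{8 - 83}{314 + 296} = - \frac{75}{610} = \left(-75\right) \frac{1}{610} = - \frac{15}{122}$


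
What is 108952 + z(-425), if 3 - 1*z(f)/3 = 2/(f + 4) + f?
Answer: 46409362/421 ≈ 1.1024e+5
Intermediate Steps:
z(f) = 9 - 6/(4 + f) - 3*f (z(f) = 9 - 3*(2/(f + 4) + f) = 9 - 3*(2/(4 + f) + f) = 9 - 3*(f + 2/(4 + f)) = 9 + (-6/(4 + f) - 3*f) = 9 - 6/(4 + f) - 3*f)
108952 + z(-425) = 108952 + 3*(10 - 1*(-425) - 1*(-425)²)/(4 - 425) = 108952 + 3*(10 + 425 - 1*180625)/(-421) = 108952 + 3*(-1/421)*(10 + 425 - 180625) = 108952 + 3*(-1/421)*(-180190) = 108952 + 540570/421 = 46409362/421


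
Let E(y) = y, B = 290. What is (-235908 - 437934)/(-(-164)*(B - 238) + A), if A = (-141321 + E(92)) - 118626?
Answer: 673842/251327 ≈ 2.6811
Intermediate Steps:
A = -259855 (A = (-141321 + 92) - 118626 = -141229 - 118626 = -259855)
(-235908 - 437934)/(-(-164)*(B - 238) + A) = (-235908 - 437934)/(-(-164)*(290 - 238) - 259855) = -673842/(-(-164)*52 - 259855) = -673842/(-1*(-8528) - 259855) = -673842/(8528 - 259855) = -673842/(-251327) = -673842*(-1/251327) = 673842/251327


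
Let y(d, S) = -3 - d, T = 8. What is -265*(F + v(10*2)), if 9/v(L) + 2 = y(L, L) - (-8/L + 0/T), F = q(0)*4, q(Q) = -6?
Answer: 264735/41 ≈ 6457.0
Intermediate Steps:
F = -24 (F = -6*4 = -24)
v(L) = 9/(-5 - L + 8/L) (v(L) = 9/(-2 + ((-3 - L) - (-8/L + 0/8))) = 9/(-2 + ((-3 - L) - (-8/L + 0*(1/8)))) = 9/(-2 + ((-3 - L) - (-8/L + 0))) = 9/(-2 + ((-3 - L) - (-8)/L)) = 9/(-2 + ((-3 - L) + 8/L)) = 9/(-2 + (-3 - L + 8/L)) = 9/(-5 - L + 8/L))
-265*(F + v(10*2)) = -265*(-24 - 9*10*2/(-8 + (10*2)**2 + 5*(10*2))) = -265*(-24 - 9*20/(-8 + 20**2 + 5*20)) = -265*(-24 - 9*20/(-8 + 400 + 100)) = -265*(-24 - 9*20/492) = -265*(-24 - 9*20*1/492) = -265*(-24 - 15/41) = -265*(-999/41) = 264735/41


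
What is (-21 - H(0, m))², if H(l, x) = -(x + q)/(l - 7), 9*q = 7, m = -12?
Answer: 1493284/3969 ≈ 376.24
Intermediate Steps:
q = 7/9 (q = (⅑)*7 = 7/9 ≈ 0.77778)
H(l, x) = -(7/9 + x)/(-7 + l) (H(l, x) = -(x + 7/9)/(l - 7) = -(7/9 + x)/(-7 + l))
(-21 - H(0, m))² = (-21 - (-7/9 - 1*(-12))/(-7 + 0))² = (-21 - (-7/9 + 12)/(-7))² = (-21 - (-1)*101/(7*9))² = (-21 - 1*(-101/63))² = (-21 + 101/63)² = (-1222/63)² = 1493284/3969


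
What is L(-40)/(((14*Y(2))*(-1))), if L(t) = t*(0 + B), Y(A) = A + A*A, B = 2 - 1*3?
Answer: -10/21 ≈ -0.47619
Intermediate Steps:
B = -1 (B = 2 - 3 = -1)
Y(A) = A + A²
L(t) = -t (L(t) = t*(0 - 1) = t*(-1) = -t)
L(-40)/(((14*Y(2))*(-1))) = (-1*(-40))/(((14*(2*(1 + 2)))*(-1))) = 40/(((14*(2*3))*(-1))) = 40/(((14*6)*(-1))) = 40/((84*(-1))) = 40/(-84) = 40*(-1/84) = -10/21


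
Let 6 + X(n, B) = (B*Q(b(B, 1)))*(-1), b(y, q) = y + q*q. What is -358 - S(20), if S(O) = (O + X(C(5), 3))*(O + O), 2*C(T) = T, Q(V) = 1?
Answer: -798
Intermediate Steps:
b(y, q) = y + q²
C(T) = T/2
X(n, B) = -6 - B (X(n, B) = -6 + (B*1)*(-1) = -6 + B*(-1) = -6 - B)
S(O) = 2*O*(-9 + O) (S(O) = (O + (-6 - 1*3))*(O + O) = (O + (-6 - 3))*(2*O) = (O - 9)*(2*O) = (-9 + O)*(2*O) = 2*O*(-9 + O))
-358 - S(20) = -358 - 2*20*(-9 + 20) = -358 - 2*20*11 = -358 - 1*440 = -358 - 440 = -798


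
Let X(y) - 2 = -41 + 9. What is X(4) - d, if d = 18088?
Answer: -18118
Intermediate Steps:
X(y) = -30 (X(y) = 2 + (-41 + 9) = 2 - 32 = -30)
X(4) - d = -30 - 1*18088 = -30 - 18088 = -18118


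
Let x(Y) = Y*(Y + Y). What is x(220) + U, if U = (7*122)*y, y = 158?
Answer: 231732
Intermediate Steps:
x(Y) = 2*Y² (x(Y) = Y*(2*Y) = 2*Y²)
U = 134932 (U = (7*122)*158 = 854*158 = 134932)
x(220) + U = 2*220² + 134932 = 2*48400 + 134932 = 96800 + 134932 = 231732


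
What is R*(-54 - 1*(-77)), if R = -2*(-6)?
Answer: 276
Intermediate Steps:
R = 12
R*(-54 - 1*(-77)) = 12*(-54 - 1*(-77)) = 12*(-54 + 77) = 12*23 = 276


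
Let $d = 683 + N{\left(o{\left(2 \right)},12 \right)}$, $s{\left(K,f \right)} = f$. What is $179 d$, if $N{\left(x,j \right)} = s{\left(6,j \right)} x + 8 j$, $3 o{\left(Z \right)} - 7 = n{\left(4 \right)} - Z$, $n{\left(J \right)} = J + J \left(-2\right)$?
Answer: $140157$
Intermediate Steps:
$n{\left(J \right)} = - J$ ($n{\left(J \right)} = J - 2 J = - J$)
$o{\left(Z \right)} = 1 - \frac{Z}{3}$ ($o{\left(Z \right)} = \frac{7}{3} + \frac{\left(-1\right) 4 - Z}{3} = \frac{7}{3} + \frac{-4 - Z}{3} = \frac{7}{3} - \left(\frac{4}{3} + \frac{Z}{3}\right) = 1 - \frac{Z}{3}$)
$N{\left(x,j \right)} = 8 j + j x$ ($N{\left(x,j \right)} = j x + 8 j = 8 j + j x$)
$d = 783$ ($d = 683 + 12 \left(8 + \left(1 - \frac{2}{3}\right)\right) = 683 + 12 \left(8 + \frac{1}{3}\right) = 683 + 12 \cdot \frac{25}{3} = 683 + 100 = 783$)
$179 d = 179 \cdot 783 = 140157$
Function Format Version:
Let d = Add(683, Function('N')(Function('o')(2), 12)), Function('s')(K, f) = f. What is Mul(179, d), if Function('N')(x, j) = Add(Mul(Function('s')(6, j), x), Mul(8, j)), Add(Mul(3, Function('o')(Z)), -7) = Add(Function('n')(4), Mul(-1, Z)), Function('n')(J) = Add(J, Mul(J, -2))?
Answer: 140157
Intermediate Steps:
Function('n')(J) = Mul(-1, J) (Function('n')(J) = Add(J, Mul(-2, J)) = Mul(-1, J))
Function('o')(Z) = Add(1, Mul(Rational(-1, 3), Z)) (Function('o')(Z) = Add(Rational(7, 3), Mul(Rational(1, 3), Add(Mul(-1, 4), Mul(-1, Z)))) = Add(Rational(7, 3), Mul(Rational(1, 3), Add(-4, Mul(-1, Z)))) = Add(Rational(7, 3), Add(Rational(-4, 3), Mul(Rational(-1, 3), Z))) = Add(1, Mul(Rational(-1, 3), Z)))
Function('N')(x, j) = Add(Mul(8, j), Mul(j, x)) (Function('N')(x, j) = Add(Mul(j, x), Mul(8, j)) = Add(Mul(8, j), Mul(j, x)))
d = 783 (d = Add(683, Mul(12, Add(8, Add(1, Mul(Rational(-1, 3), 2))))) = Add(683, Mul(12, Add(8, Add(1, Rational(-2, 3))))) = Add(683, Mul(12, Add(8, Rational(1, 3)))) = Add(683, Mul(12, Rational(25, 3))) = Add(683, 100) = 783)
Mul(179, d) = Mul(179, 783) = 140157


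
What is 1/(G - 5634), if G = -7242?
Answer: -1/12876 ≈ -7.7664e-5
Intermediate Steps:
1/(G - 5634) = 1/(-7242 - 5634) = 1/(-12876) = -1/12876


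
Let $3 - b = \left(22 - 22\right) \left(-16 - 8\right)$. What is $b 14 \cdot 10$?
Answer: $420$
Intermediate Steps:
$b = 3$ ($b = 3 - \left(22 - 22\right) \left(-16 - 8\right) = 3 - 0 \left(-24\right) = 3 - 0 = 3 + 0 = 3$)
$b 14 \cdot 10 = 3 \cdot 14 \cdot 10 = 42 \cdot 10 = 420$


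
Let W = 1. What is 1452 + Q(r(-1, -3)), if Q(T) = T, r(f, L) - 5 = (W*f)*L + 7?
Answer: 1467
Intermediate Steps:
r(f, L) = 12 + L*f (r(f, L) = 5 + ((1*f)*L + 7) = 5 + (f*L + 7) = 5 + (L*f + 7) = 5 + (7 + L*f) = 12 + L*f)
1452 + Q(r(-1, -3)) = 1452 + (12 - 3*(-1)) = 1452 + (12 + 3) = 1452 + 15 = 1467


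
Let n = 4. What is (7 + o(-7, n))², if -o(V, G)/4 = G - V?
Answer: 1369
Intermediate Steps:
o(V, G) = -4*G + 4*V (o(V, G) = -4*(G - V) = -4*G + 4*V)
(7 + o(-7, n))² = (7 + (-4*4 + 4*(-7)))² = (7 + (-16 - 28))² = (7 - 44)² = (-37)² = 1369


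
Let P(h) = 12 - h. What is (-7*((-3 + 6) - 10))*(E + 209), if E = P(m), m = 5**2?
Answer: 9604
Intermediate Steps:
m = 25
E = -13 (E = 12 - 1*25 = 12 - 25 = -13)
(-7*((-3 + 6) - 10))*(E + 209) = (-7*((-3 + 6) - 10))*(-13 + 209) = -7*(3 - 10)*196 = -7*(-7)*196 = 49*196 = 9604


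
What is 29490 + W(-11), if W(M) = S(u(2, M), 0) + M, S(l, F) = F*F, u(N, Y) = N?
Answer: 29479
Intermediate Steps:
S(l, F) = F**2
W(M) = M (W(M) = 0**2 + M = 0 + M = M)
29490 + W(-11) = 29490 - 11 = 29479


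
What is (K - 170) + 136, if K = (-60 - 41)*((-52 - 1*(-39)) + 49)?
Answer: -3670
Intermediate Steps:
K = -3636 (K = -101*((-52 + 39) + 49) = -101*(-13 + 49) = -101*36 = -3636)
(K - 170) + 136 = (-3636 - 170) + 136 = -3806 + 136 = -3670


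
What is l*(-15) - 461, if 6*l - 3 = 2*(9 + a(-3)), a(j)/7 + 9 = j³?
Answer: 1493/2 ≈ 746.50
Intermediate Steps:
a(j) = -63 + 7*j³
l = -161/2 (l = ½ + (2*(9 + (-63 + 7*(-3)³)))/6 = ½ + (2*(9 + (-63 + 7*(-27))))/6 = ½ + (2*(9 + (-63 - 189)))/6 = ½ + (2*(9 - 252))/6 = ½ + (2*(-243))/6 = ½ + (⅙)*(-486) = ½ - 81 = -161/2 ≈ -80.500)
l*(-15) - 461 = -161/2*(-15) - 461 = 2415/2 - 461 = 1493/2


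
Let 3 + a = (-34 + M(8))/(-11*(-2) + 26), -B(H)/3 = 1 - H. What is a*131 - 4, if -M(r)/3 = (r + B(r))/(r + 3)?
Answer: -270007/528 ≈ -511.38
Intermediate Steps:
B(H) = -3 + 3*H (B(H) = -3*(1 - H) = -3 + 3*H)
M(r) = -3*(-3 + 4*r)/(3 + r) (M(r) = -3*(r + (-3 + 3*r))/(r + 3) = -3*(-3 + 4*r)/(3 + r))
a = -2045/528 (a = -3 + (-34 + 3*(3 - 4*8)/(3 + 8))/(-11*(-2) + 26) = -3 + (-34 + 3*(3 - 32)/11)/(22 + 26) = -3 + (-34 + 3*(1/11)*(-29))/48 = -3 + (-34 - 87/11)*(1/48) = -3 - 461/11*1/48 = -3 - 461/528 = -2045/528 ≈ -3.8731)
a*131 - 4 = -2045/528*131 - 4 = -267895/528 - 4 = -270007/528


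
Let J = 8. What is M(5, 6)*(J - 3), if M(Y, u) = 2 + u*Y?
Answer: 160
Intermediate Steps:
M(Y, u) = 2 + Y*u
M(5, 6)*(J - 3) = (2 + 5*6)*(8 - 3) = (2 + 30)*5 = 32*5 = 160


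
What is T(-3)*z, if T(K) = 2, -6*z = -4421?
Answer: 4421/3 ≈ 1473.7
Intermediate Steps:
z = 4421/6 (z = -⅙*(-4421) = 4421/6 ≈ 736.83)
T(-3)*z = 2*(4421/6) = 4421/3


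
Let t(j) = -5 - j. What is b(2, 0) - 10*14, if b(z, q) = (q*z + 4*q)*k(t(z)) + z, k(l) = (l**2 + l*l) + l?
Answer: -138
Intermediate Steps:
k(l) = l + 2*l**2 (k(l) = (l**2 + l**2) + l = 2*l**2 + l = l + 2*l**2)
b(z, q) = z + (-9 - 2*z)*(-5 - z)*(4*q + q*z) (b(z, q) = (q*z + 4*q)*((-5 - z)*(1 + 2*(-5 - z))) + z = (4*q + q*z)*((-5 - z)*(1 + (-10 - 2*z))) + z = (4*q + q*z)*((-5 - z)*(-9 - 2*z)) + z = (4*q + q*z)*((-9 - 2*z)*(-5 - z)) + z = (-9 - 2*z)*(-5 - z)*(4*q + q*z) + z = z + (-9 - 2*z)*(-5 - z)*(4*q + q*z))
b(2, 0) - 10*14 = (2 + 180*0 + 2*0*2**3 + 27*0*2**2 + 121*0*2) - 10*14 = (2 + 0 + 2*0*8 + 27*0*4 + 0) - 140 = (2 + 0 + 0 + 0 + 0) - 140 = 2 - 140 = -138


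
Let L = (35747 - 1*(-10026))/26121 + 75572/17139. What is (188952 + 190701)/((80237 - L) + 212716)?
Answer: 56655341182269/43716243706616 ≈ 1.2960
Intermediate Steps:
L = 919506553/149229273 (L = (35747 + 10026)*(1/26121) + 75572*(1/17139) = 45773*(1/26121) + 75572/17139 = 45773/26121 + 75572/17139 = 919506553/149229273 ≈ 6.1617)
(188952 + 190701)/((80237 - L) + 212716) = (188952 + 190701)/((80237 - 1*919506553/149229273) + 212716) = 379653/((80237 - 919506553/149229273) + 212716) = 379653/(11972789671148/149229273 + 212716) = 379653/(43716243706616/149229273) = 379653*(149229273/43716243706616) = 56655341182269/43716243706616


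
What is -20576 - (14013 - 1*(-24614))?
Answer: -59203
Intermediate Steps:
-20576 - (14013 - 1*(-24614)) = -20576 - (14013 + 24614) = -20576 - 1*38627 = -20576 - 38627 = -59203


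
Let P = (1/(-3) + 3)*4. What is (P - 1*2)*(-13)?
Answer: -338/3 ≈ -112.67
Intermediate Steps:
P = 32/3 (P = (-1/3 + 3)*4 = (8/3)*4 = 32/3 ≈ 10.667)
(P - 1*2)*(-13) = (32/3 - 1*2)*(-13) = (32/3 - 2)*(-13) = (26/3)*(-13) = -338/3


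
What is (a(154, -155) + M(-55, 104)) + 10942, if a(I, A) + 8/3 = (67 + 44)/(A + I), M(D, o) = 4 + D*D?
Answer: 41572/3 ≈ 13857.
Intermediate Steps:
M(D, o) = 4 + D**2
a(I, A) = -8/3 + 111/(A + I) (a(I, A) = -8/3 + (67 + 44)/(A + I) = -8/3 + 111/(A + I))
(a(154, -155) + M(-55, 104)) + 10942 = ((333 - 8*(-155) - 8*154)/(3*(-155 + 154)) + (4 + (-55)**2)) + 10942 = ((1/3)*(333 + 1240 - 1232)/(-1) + (4 + 3025)) + 10942 = ((1/3)*(-1)*341 + 3029) + 10942 = (-341/3 + 3029) + 10942 = 8746/3 + 10942 = 41572/3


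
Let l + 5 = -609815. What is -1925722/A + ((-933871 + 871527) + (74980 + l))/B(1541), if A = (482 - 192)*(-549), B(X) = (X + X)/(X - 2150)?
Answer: 14477058210241/122671305 ≈ 1.1802e+5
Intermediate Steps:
l = -609820 (l = -5 - 609815 = -609820)
B(X) = 2*X/(-2150 + X) (B(X) = (2*X)/(-2150 + X) = 2*X/(-2150 + X))
A = -159210 (A = 290*(-549) = -159210)
-1925722/A + ((-933871 + 871527) + (74980 + l))/B(1541) = -1925722/(-159210) + ((-933871 + 871527) + (74980 - 609820))/((2*1541/(-2150 + 1541))) = -1925722*(-1/159210) + (-62344 - 534840)/((2*1541/(-609))) = 962861/79605 - 597184/(2*1541*(-1/609)) = 962861/79605 - 597184/(-3082/609) = 962861/79605 - 597184*(-609/3082) = 962861/79605 + 181842528/1541 = 14477058210241/122671305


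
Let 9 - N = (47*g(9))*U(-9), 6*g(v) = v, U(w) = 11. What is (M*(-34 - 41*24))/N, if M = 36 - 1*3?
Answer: 22396/511 ≈ 43.828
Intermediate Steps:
M = 33 (M = 36 - 3 = 33)
g(v) = v/6
N = -1533/2 (N = 9 - 47*((⅙)*9)*11 = 9 - 47*(3/2)*11 = 9 - 141*11/2 = 9 - 1*1551/2 = 9 - 1551/2 = -1533/2 ≈ -766.50)
(M*(-34 - 41*24))/N = (33*(-34 - 41*24))/(-1533/2) = (33*(-34 - 984))*(-2/1533) = (33*(-1018))*(-2/1533) = -33594*(-2/1533) = 22396/511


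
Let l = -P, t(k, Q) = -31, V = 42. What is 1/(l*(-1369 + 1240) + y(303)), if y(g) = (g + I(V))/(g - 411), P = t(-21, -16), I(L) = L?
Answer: -36/144079 ≈ -0.00024986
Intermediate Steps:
P = -31
l = 31 (l = -1*(-31) = 31)
y(g) = (42 + g)/(-411 + g) (y(g) = (g + 42)/(g - 411) = (42 + g)/(-411 + g))
1/(l*(-1369 + 1240) + y(303)) = 1/(31*(-1369 + 1240) + (42 + 303)/(-411 + 303)) = 1/(31*(-129) + 345/(-108)) = 1/(-3999 - 1/108*345) = 1/(-3999 - 115/36) = 1/(-144079/36) = -36/144079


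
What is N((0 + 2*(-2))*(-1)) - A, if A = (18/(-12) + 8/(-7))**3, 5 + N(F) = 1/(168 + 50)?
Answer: 4027069/299096 ≈ 13.464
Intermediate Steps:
N(F) = -1089/218 (N(F) = -5 + 1/(168 + 50) = -5 + 1/218 = -1089/218)
A = -50653/2744 (A = (18*(-1/12) + 8*(-1/7))**3 = (-3/2 - 8/7)**3 = (-37/14)**3 = -50653/2744 ≈ -18.460)
N((0 + 2*(-2))*(-1)) - A = -1089/218 - 1*(-50653/2744) = -1089/218 + 50653/2744 = 4027069/299096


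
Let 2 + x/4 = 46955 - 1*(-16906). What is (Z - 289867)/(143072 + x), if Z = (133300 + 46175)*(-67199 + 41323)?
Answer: -4644384967/398508 ≈ -11654.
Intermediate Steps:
x = 255436 (x = -8 + 4*(46955 - 1*(-16906)) = -8 + 4*(46955 + 16906) = -8 + 4*63861 = -8 + 255444 = 255436)
Z = -4644095100 (Z = 179475*(-25876) = -4644095100)
(Z - 289867)/(143072 + x) = (-4644095100 - 289867)/(143072 + 255436) = -4644384967/398508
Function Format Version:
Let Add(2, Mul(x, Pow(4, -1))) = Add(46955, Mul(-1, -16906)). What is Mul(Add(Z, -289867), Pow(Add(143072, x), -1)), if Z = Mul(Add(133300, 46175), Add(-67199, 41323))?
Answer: Rational(-4644384967, 398508) ≈ -11654.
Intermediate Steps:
x = 255436 (x = Add(-8, Mul(4, Add(46955, Mul(-1, -16906)))) = Add(-8, Mul(4, Add(46955, 16906))) = Add(-8, Mul(4, 63861)) = Add(-8, 255444) = 255436)
Z = -4644095100 (Z = Mul(179475, -25876) = -4644095100)
Mul(Add(Z, -289867), Pow(Add(143072, x), -1)) = Mul(Add(-4644095100, -289867), Pow(Add(143072, 255436), -1)) = Mul(-4644384967, Pow(398508, -1)) = Mul(-4644384967, Rational(1, 398508)) = Rational(-4644384967, 398508)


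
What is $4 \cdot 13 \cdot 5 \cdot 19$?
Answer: $4940$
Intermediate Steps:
$4 \cdot 13 \cdot 5 \cdot 19 = 52 \cdot 5 \cdot 19 = 260 \cdot 19 = 4940$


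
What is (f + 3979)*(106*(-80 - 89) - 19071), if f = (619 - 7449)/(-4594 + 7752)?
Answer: -232244570610/1579 ≈ -1.4708e+8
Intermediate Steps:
f = -3415/1579 (f = -6830/3158 = -6830*1/3158 = -3415/1579 ≈ -2.1628)
(f + 3979)*(106*(-80 - 89) - 19071) = (-3415/1579 + 3979)*(106*(-80 - 89) - 19071) = 6279426*(106*(-169) - 19071)/1579 = 6279426*(-17914 - 19071)/1579 = (6279426/1579)*(-36985) = -232244570610/1579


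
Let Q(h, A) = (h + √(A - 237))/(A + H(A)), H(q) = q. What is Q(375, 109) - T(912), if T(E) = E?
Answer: -198441/218 + 4*I*√2/109 ≈ -910.28 + 0.051898*I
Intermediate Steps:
Q(h, A) = (h + √(-237 + A))/(2*A) (Q(h, A) = (h + √(A - 237))/(A + A) = (h + √(-237 + A))/((2*A)) = (h + √(-237 + A))*(1/(2*A)) = (h + √(-237 + A))/(2*A))
Q(375, 109) - T(912) = (½)*(375 + √(-237 + 109))/109 - 1*912 = (½)*(1/109)*(375 + √(-128)) - 912 = (½)*(1/109)*(375 + 8*I*√2) - 912 = (375/218 + 4*I*√2/109) - 912 = -198441/218 + 4*I*√2/109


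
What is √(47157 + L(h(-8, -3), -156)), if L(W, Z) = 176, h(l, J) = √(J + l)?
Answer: √47333 ≈ 217.56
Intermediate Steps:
√(47157 + L(h(-8, -3), -156)) = √(47157 + 176) = √47333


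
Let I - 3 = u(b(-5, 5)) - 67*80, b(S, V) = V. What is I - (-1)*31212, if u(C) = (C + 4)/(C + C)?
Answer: 258559/10 ≈ 25856.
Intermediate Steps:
u(C) = (4 + C)/(2*C) (u(C) = (4 + C)/((2*C)) = (4 + C)*(1/(2*C)) = (4 + C)/(2*C))
I = -53561/10 (I = 3 + ((1/2)*(4 + 5)/5 - 67*80) = 3 + ((1/2)*(1/5)*9 - 5360) = 3 + (9/10 - 5360) = 3 - 53591/10 = -53561/10 ≈ -5356.1)
I - (-1)*31212 = -53561/10 - (-1)*31212 = -53561/10 - 1*(-31212) = -53561/10 + 31212 = 258559/10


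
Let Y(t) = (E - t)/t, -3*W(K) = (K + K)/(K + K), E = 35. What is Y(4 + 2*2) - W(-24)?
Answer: 89/24 ≈ 3.7083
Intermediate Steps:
W(K) = -⅓ (W(K) = -(K + K)/(3*(K + K)) = -2*K/(3*(2*K)) = -2*K*1/(2*K)/3 = -⅓*1 = -⅓)
Y(t) = (35 - t)/t
Y(4 + 2*2) - W(-24) = (35 - (4 + 2*2))/(4 + 2*2) - 1*(-⅓) = (35 - (4 + 4))/(4 + 4) + ⅓ = (35 - 1*8)/8 + ⅓ = (35 - 8)/8 + ⅓ = (⅛)*27 + ⅓ = 27/8 + ⅓ = 89/24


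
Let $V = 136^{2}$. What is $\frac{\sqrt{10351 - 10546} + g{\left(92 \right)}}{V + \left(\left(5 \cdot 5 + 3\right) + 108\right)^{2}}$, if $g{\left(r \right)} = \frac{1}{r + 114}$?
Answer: $\frac{1}{7620352} + \frac{i \sqrt{195}}{36992} \approx 1.3123 \cdot 10^{-7} + 0.00037749 i$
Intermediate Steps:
$g{\left(r \right)} = \frac{1}{114 + r}$
$V = 18496$
$\frac{\sqrt{10351 - 10546} + g{\left(92 \right)}}{V + \left(\left(5 \cdot 5 + 3\right) + 108\right)^{2}} = \frac{\sqrt{10351 - 10546} + \frac{1}{114 + 92}}{18496 + \left(\left(5 \cdot 5 + 3\right) + 108\right)^{2}} = \frac{\sqrt{-195} + \frac{1}{206}}{18496 + \left(\left(25 + 3\right) + 108\right)^{2}} = \frac{i \sqrt{195} + \frac{1}{206}}{18496 + \left(28 + 108\right)^{2}} = \frac{\frac{1}{206} + i \sqrt{195}}{18496 + 136^{2}} = \frac{\frac{1}{206} + i \sqrt{195}}{18496 + 18496} = \frac{\frac{1}{206} + i \sqrt{195}}{36992} = \left(\frac{1}{206} + i \sqrt{195}\right) \frac{1}{36992} = \frac{1}{7620352} + \frac{i \sqrt{195}}{36992}$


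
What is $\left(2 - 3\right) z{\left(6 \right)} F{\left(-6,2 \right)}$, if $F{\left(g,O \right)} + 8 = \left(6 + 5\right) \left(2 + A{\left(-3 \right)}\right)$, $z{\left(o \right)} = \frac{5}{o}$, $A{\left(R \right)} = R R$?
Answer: $- \frac{565}{6} \approx -94.167$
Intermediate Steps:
$A{\left(R \right)} = R^{2}$
$F{\left(g,O \right)} = 113$ ($F{\left(g,O \right)} = -8 + \left(6 + 5\right) \left(2 + \left(-3\right)^{2}\right) = -8 + 11 \left(2 + 9\right) = -8 + 11 \cdot 11 = -8 + 121 = 113$)
$\left(2 - 3\right) z{\left(6 \right)} F{\left(-6,2 \right)} = \left(2 - 3\right) \frac{5}{6} \cdot 113 = \left(2 - 3\right) 5 \cdot \frac{1}{6} \cdot 113 = \left(-1\right) \frac{5}{6} \cdot 113 = \left(- \frac{5}{6}\right) 113 = - \frac{565}{6}$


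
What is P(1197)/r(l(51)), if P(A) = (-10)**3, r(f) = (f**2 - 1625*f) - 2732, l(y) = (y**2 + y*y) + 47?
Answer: -250/4754911 ≈ -5.2577e-5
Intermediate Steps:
l(y) = 47 + 2*y**2 (l(y) = (y**2 + y**2) + 47 = 2*y**2 + 47 = 47 + 2*y**2)
r(f) = -2732 + f**2 - 1625*f
P(A) = -1000
P(1197)/r(l(51)) = -1000/(-2732 + (47 + 2*51**2)**2 - 1625*(47 + 2*51**2)) = -1000/(-2732 + (47 + 2*2601)**2 - 1625*(47 + 2*2601)) = -1000/(-2732 + (47 + 5202)**2 - 1625*(47 + 5202)) = -1000/(-2732 + 5249**2 - 1625*5249) = -1000/(-2732 + 27552001 - 8529625) = -1000/19019644 = -1000*1/19019644 = -250/4754911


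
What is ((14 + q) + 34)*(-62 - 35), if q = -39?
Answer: -873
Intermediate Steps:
((14 + q) + 34)*(-62 - 35) = ((14 - 39) + 34)*(-62 - 35) = (-25 + 34)*(-97) = 9*(-97) = -873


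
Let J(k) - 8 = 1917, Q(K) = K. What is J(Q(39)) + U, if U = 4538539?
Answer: 4540464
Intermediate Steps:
J(k) = 1925 (J(k) = 8 + 1917 = 1925)
J(Q(39)) + U = 1925 + 4538539 = 4540464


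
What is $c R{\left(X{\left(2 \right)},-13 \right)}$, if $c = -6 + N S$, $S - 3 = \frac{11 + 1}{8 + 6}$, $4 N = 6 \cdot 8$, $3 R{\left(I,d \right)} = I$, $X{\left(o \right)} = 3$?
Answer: $\frac{282}{7} \approx 40.286$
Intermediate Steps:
$R{\left(I,d \right)} = \frac{I}{3}$
$N = 12$ ($N = \frac{6 \cdot 8}{4} = \frac{1}{4} \cdot 48 = 12$)
$S = \frac{27}{7}$ ($S = 3 + \frac{11 + 1}{8 + 6} = 3 + \frac{12}{14} = 3 + 12 \cdot \frac{1}{14} = 3 + \frac{6}{7} = \frac{27}{7} \approx 3.8571$)
$c = \frac{282}{7}$ ($c = -6 + 12 \cdot \frac{27}{7} = -6 + \frac{324}{7} = \frac{282}{7} \approx 40.286$)
$c R{\left(X{\left(2 \right)},-13 \right)} = \frac{282 \cdot \frac{1}{3} \cdot 3}{7} = \frac{282}{7} \cdot 1 = \frac{282}{7}$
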